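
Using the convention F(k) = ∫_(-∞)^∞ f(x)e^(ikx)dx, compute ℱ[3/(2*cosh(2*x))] 3*pi/(4*cosh(pi*k/4))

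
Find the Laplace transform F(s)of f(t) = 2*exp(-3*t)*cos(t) 2*(s+3)/((s+3)^2+1)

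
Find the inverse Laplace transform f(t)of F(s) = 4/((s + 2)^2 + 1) 4 * exp(-2 * t) * sin(t)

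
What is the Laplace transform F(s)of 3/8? 3/(8*s)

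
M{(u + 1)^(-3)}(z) pi*(z - 2)*(z - 1)/(2*sin(pi*z))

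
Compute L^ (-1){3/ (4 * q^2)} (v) 3 * v/4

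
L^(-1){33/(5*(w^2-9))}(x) 11*sinh(3*x)/5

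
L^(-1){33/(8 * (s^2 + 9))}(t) 11 * sin(3 * t)/8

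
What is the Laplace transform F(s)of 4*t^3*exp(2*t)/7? 24/(7*(s - 2)^4)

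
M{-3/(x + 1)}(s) -3*pi*csc(pi*s)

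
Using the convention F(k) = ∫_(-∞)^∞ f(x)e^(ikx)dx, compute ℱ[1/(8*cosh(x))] pi/(8*cosh(pi*k/2))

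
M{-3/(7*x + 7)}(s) -3*pi*csc(pi*s)/7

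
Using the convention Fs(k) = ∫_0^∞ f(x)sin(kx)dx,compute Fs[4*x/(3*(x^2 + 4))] 2*pi*exp(-2*k)/3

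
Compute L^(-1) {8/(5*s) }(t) 8/5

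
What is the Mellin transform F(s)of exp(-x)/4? gamma(s)/4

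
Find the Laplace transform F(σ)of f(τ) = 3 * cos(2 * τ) 3 * σ/(σ^2 + 4)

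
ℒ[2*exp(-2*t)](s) 2/(s + 2) 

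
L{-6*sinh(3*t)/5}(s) -18/(5*s^2-45)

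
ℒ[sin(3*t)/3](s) 1/(s^2 + 9)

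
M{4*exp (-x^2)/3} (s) 2*gamma (s/2)/3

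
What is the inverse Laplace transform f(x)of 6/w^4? x^3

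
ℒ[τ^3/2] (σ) 3/σ^4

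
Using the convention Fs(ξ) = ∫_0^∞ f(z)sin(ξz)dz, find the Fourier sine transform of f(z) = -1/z -pi/2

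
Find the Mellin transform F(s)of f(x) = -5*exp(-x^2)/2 -5*gamma(s/2)/4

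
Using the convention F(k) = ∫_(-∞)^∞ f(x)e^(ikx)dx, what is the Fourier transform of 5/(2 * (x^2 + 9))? 5 * pi * exp(-3 * Abs(k))/6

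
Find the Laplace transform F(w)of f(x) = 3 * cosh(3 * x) 3 * w/(w^2-9)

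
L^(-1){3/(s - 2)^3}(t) 3 * t^2 * exp(2 * t)/2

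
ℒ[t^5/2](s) 60/s^6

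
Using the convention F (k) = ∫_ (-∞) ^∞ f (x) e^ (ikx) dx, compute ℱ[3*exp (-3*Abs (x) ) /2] 9/ (k^2 + 9) 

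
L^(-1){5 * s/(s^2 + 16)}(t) 5 * cos(4 * t)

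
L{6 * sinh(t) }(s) 6/(s^2 - 1) 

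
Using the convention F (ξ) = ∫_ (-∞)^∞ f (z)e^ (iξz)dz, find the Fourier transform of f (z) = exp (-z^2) sqrt (pi)*exp (-ξ^2/4)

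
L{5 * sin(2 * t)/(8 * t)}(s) 5 * atan(2/s)/8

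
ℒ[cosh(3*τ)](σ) σ/(σ^2 - 9)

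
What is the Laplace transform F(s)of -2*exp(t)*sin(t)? -2/((s - 1)^2 + 1)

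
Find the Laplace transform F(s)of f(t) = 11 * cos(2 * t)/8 11 * s/(8 * (s^2 + 4))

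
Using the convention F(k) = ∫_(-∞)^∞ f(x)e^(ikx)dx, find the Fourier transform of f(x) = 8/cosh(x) 8 * pi/cosh(pi * k/2)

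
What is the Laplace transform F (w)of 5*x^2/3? 10/ (3*w^3)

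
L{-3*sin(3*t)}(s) -9/(s^2 + 9)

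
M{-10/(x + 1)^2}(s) 10 * pi * (s - 1)/sin(pi * s)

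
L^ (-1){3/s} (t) 3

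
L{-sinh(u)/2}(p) -1/(2*p^2-2)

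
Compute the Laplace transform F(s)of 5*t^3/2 15/s^4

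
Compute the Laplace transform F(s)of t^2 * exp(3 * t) 2/(s - 3)^3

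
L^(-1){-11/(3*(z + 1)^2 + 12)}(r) -11*exp(-r)*sin(2*r)/6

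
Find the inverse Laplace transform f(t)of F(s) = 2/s 2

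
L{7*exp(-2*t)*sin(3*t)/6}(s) 7/(2*((s + 2)^2 + 9))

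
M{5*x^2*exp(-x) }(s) 5*gamma(s + 2) 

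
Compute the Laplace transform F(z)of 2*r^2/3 4/(3*z^3)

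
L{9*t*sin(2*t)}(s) 36*s/(s^2 + 4)^2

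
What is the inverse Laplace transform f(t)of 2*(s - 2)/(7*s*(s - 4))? 2*exp(2*t)*cosh(2*t)/7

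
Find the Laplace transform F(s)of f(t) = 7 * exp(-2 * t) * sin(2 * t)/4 7/(2 * ((s + 2)^2 + 4))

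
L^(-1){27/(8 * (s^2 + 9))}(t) 9 * sin(3 * t)/8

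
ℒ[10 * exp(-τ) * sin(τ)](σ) 10/((σ + 1)^2 + 1)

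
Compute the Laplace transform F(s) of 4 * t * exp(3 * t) 4/(s - 3) ^2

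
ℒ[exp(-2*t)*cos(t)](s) (s + 2)/((s + 2)^2 + 1)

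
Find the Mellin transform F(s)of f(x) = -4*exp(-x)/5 -4*gamma(s)/5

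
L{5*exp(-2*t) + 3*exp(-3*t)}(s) 3/(s + 3) + 5/(s + 2)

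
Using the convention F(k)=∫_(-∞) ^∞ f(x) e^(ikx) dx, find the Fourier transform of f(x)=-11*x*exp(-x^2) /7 -11*I*sqrt(pi)*k*exp(-k^2/4) /14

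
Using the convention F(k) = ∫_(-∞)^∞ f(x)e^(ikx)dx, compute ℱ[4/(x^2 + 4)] 2*pi*exp(-2*Abs(k))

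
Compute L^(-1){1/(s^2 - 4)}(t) sinh(2*t)/2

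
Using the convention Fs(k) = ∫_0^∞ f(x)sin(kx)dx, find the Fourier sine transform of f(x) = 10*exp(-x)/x 10*atan(k)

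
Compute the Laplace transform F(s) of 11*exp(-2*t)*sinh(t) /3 11/(3*((s + 2) ^2-1) ) 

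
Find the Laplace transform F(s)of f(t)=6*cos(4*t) 6*s/(s^2 + 16)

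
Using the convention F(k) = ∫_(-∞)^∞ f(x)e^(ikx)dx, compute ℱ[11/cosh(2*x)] 11*pi/(2*cosh(pi*k/4))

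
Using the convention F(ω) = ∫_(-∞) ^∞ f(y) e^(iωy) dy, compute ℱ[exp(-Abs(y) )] 2/(ω^2 + 1) 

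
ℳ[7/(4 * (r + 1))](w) 7 * pi * csc(pi * w)/4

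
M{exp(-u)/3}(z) gamma(z)/3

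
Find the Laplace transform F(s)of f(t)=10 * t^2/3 20/(3 * s^3)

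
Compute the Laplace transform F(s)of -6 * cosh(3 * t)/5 -6 * s/(5 * s^2 - 45)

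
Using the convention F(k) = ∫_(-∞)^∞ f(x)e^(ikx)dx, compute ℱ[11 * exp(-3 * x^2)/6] 11 * sqrt(3) * sqrt(pi) * exp(-k^2/12)/18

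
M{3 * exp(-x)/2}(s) 3 * gamma(s)/2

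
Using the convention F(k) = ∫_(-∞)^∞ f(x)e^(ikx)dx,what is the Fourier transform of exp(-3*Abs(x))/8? 3/(4*(k^2+9))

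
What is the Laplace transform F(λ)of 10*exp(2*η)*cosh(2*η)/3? 10*(λ - 2)/(3*λ*(λ - 4))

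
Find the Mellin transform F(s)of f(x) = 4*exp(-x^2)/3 2*gamma(s/2)/3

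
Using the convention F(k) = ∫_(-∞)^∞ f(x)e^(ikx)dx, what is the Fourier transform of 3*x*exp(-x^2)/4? 3*I*sqrt(pi)*k*exp(-k^2/4)/8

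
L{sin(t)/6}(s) 1/(6 * (s^2 + 1))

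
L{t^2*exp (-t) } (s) 2/ (s + 1) ^3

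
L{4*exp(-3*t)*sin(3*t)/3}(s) 4/((s + 3)^2 + 9)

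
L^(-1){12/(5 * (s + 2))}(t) 12 * exp(-2 * t)/5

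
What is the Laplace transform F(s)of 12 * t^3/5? 72/(5 * s^4)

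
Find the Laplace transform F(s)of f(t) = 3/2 3/(2*s)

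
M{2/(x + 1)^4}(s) gamma(s) * gamma(4 - s)/3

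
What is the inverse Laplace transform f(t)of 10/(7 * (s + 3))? 10 * exp(-3 * t)/7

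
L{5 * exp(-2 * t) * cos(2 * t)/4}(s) 5 * (s+2)/(4 * ((s+2)^2+4))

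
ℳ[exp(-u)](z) gamma(z)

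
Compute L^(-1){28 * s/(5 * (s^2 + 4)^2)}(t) 7 * t * sin(2 * t)/5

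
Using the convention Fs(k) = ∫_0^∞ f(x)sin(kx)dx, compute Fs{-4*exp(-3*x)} -4*k/(k^2 + 9)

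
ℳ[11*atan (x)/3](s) -11*pi*sec (pi*s/2)/ (6*s)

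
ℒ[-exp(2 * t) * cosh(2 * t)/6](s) (2 - s)/(6 * s * (s - 4))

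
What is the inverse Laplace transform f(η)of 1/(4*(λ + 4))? exp(-4*η)/4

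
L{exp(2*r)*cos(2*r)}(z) (z - 2)/((z - 2)^2 + 4)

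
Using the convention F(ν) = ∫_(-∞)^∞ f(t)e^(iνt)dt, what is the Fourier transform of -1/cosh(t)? -pi/cosh(pi * ν/2)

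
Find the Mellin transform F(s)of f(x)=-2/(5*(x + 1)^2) 2*pi*(s - 1)/(5*sin(pi*s))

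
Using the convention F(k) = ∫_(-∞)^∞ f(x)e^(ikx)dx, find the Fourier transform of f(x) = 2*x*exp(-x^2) I*sqrt(pi)*k*exp(-k^2/4)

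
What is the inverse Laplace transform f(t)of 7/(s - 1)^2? 7 * t * exp(t)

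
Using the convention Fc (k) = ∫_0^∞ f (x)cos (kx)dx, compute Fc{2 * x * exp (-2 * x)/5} 2 * (4 - k^2)/ (5 * (k^2+4)^2)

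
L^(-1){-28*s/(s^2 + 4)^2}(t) -7*t*sin(2*t)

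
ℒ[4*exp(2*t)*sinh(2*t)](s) 8/(s*(s - 4))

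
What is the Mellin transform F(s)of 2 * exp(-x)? 2 * gamma(s)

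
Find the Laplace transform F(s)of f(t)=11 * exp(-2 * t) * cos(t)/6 11 * (s + 2)/(6 * ((s + 2)^2 + 1))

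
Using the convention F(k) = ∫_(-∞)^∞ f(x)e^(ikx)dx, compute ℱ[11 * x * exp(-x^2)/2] 11 * I * sqrt(pi) * k * exp(-k^2/4)/4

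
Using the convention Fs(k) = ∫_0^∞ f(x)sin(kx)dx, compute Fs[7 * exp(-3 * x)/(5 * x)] 7 * atan(k/3)/5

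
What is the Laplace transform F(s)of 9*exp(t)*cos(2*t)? 9*(s - 1)/((s - 1)^2 + 4)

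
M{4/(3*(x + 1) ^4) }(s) 2*gamma(s)*gamma(4 - s) /9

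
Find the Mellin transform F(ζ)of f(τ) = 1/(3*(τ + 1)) pi*csc(pi*ζ)/3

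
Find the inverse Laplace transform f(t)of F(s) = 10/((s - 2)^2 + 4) 5*exp(2*t)*sin(2*t)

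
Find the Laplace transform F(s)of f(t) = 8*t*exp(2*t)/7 8/(7*(s - 2)^2)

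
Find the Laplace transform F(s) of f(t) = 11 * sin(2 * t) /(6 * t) 11 * atan(2/s) /6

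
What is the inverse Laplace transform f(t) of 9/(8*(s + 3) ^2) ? 9*t*exp(-3*t) /8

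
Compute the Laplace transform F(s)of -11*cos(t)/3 -11*s/(3*s^2 + 3)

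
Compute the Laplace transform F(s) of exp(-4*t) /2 1/(2*(s + 4) ) 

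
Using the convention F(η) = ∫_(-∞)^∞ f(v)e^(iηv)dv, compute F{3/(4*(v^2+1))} 3*pi*exp(-Abs(η))/4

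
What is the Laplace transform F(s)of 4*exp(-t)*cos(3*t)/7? 4*(s + 1)/(7*((s + 1)^2 + 9))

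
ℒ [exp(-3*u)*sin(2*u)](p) 2/((p + 3)^2 + 4)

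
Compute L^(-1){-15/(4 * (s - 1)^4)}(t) -5 * t^3 * exp(t)/8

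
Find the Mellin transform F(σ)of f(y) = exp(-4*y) gamma(σ)/4^σ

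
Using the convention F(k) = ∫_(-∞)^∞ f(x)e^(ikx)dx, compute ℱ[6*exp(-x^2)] 6*sqrt(pi)*exp(-k^2/4)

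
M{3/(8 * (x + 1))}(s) 3 * pi * csc(pi * s)/8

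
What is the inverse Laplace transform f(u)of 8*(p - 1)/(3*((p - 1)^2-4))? 8*exp(u)*cosh(2*u)/3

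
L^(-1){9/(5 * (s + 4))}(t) 9 * exp(-4 * t)/5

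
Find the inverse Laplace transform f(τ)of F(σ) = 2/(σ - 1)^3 τ^2 * exp(τ)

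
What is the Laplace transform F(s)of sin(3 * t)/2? 3/(2 * (s^2 + 9))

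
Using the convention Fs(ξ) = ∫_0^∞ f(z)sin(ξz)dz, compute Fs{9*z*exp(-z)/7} 18*ξ/(7*(ξ^2 + 1)^2)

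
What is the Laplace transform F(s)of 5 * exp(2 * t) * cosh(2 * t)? 5 * (s - 2)/(s * (s - 4))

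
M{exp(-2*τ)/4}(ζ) gamma(ζ)/(4*2^ζ)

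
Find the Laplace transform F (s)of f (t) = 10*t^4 240/s^5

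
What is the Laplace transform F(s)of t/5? 1/(5*s^2)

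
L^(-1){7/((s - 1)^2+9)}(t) 7 * exp(t) * sin(3 * t)/3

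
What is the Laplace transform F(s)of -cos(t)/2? -s/(2*s^2 + 2)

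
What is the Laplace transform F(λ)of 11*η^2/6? 11/(3*λ^3)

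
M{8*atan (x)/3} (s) -4*pi*sec (pi*s/2)/ (3*s)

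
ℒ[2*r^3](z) 12/z^4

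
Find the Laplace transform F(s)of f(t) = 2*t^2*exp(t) 4/(s - 1)^3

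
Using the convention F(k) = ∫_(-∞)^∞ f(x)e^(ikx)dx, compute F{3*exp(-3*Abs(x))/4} 9/(2*(k^2 + 9))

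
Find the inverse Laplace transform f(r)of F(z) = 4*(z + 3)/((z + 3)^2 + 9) 4*exp(-3*r)*cos(3*r)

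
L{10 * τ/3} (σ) 10/ (3 * σ^2)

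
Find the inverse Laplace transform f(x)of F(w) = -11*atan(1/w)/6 -11*sin(x)/(6*x)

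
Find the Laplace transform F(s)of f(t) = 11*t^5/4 330/s^6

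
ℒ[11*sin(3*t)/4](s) 33/(4*(s^2 + 9))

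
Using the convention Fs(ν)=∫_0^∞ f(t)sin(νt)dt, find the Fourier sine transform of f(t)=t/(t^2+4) pi*exp(-2*ν)/2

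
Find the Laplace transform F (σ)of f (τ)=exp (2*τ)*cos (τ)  (σ - 2)/ ( (σ - 2)^2 + 1)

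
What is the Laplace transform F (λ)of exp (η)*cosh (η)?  (λ - 1)/ (λ*(λ - 2))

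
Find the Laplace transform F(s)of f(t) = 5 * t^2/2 5/s^3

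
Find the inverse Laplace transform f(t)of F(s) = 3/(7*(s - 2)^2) 3*t*exp(2*t)/7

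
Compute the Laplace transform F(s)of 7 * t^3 42/s^4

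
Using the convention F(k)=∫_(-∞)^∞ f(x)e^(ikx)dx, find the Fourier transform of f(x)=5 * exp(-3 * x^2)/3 5 * sqrt(3) * sqrt(pi) * exp(-k^2/12)/9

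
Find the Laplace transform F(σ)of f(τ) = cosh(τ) σ/(σ^2 - 1)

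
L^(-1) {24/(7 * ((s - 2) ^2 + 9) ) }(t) 8 * exp(2 * t) * sin(3 * t) /7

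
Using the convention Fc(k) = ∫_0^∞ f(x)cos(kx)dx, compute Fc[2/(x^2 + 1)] pi*exp(-k)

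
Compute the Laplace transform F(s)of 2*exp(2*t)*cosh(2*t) 2*(s - 2)/(s*(s - 4))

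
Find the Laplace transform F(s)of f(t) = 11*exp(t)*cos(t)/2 11*(s - 1)/(2*((s - 1)^2+1))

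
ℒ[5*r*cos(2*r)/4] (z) 5*(z^2 - 4)/(4*(z^2 + 4)^2)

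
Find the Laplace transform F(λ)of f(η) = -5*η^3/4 -15/(2*λ^4)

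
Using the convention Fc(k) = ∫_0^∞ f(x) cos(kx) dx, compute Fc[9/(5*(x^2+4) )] 9*pi*exp(-2*k) /20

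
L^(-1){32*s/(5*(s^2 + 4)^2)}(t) 8*t*sin(2*t)/5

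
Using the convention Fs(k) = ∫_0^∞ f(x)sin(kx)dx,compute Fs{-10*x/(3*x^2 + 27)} -5*pi*exp(-3*k)/3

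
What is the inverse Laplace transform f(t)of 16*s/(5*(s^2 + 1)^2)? 8*t*sin(t)/5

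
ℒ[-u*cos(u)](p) (1 - p^2)/(p^2 + 1)^2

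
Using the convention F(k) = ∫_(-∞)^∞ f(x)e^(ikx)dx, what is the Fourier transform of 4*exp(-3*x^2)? 4*sqrt(3)*sqrt(pi)*exp(-k^2/12)/3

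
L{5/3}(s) 5/(3*s)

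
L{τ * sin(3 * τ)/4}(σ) 3 * σ/(2 * (σ^2 + 9)^2)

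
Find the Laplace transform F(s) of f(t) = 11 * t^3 66/s^4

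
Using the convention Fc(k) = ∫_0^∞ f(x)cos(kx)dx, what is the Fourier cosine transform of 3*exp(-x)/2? 3/(2*(k^2 + 1))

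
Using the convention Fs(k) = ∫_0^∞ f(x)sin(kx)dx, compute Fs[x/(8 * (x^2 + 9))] pi * exp(-3 * k)/16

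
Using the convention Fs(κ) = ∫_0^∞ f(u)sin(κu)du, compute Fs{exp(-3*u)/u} atan(κ/3)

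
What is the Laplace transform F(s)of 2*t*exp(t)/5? 2/(5*(s - 1)^2)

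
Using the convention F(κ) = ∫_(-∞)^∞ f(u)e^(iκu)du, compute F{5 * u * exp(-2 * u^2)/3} 5 * sqrt(2) * I * sqrt(pi) * κ * exp(-κ^2/8)/24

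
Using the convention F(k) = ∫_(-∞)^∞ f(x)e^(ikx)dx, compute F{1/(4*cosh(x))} pi/(4*cosh(pi*k/2))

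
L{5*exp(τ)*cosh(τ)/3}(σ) 5*(σ - 1)/(3*σ*(σ - 2))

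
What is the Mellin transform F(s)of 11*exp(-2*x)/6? 11*gamma(s)/(6*2^s)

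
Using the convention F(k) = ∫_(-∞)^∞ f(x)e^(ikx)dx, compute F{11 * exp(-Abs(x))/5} 22/(5 * (k^2 + 1))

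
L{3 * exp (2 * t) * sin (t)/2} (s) 3/ (2 * ( (s - 2)^2 + 1))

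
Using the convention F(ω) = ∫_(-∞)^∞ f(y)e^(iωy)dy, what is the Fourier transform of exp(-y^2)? sqrt(pi) * exp(-ω^2/4)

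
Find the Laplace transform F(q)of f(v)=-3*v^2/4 -3/(2*q^3)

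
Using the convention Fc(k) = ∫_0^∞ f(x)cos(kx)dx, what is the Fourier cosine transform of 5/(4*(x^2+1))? 5*pi*exp(-k)/8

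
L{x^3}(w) 6/w^4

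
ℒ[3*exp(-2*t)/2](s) 3/(2*(s + 2))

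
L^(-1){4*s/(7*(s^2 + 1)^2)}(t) 2*t*sin(t)/7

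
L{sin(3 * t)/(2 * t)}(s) atan(3/s)/2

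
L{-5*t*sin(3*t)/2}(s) -15*s/(s^2 + 9)^2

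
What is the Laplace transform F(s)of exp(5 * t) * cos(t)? (s - 5)/((s - 5)^2 + 1)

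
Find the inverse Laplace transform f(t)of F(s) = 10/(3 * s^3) 5 * t^2/3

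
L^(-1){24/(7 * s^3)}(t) 12 * t^2/7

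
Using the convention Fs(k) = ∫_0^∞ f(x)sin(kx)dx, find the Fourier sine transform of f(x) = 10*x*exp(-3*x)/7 60*k/(7*(k^2 + 9)^2)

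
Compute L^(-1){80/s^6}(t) 2*t^5/3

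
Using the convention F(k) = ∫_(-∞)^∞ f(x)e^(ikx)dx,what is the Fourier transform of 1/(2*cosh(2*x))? pi/(4*cosh(pi*k/4))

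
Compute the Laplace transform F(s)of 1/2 1/(2*s)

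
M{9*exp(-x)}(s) 9*gamma(s)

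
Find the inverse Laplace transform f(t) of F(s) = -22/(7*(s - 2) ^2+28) -11*exp(2*t)*sin(2*t) /7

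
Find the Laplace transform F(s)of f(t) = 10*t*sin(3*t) 60*s/(s^2 + 9)^2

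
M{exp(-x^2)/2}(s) gamma(s/2)/4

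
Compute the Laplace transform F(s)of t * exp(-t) (s + 1)^(-2)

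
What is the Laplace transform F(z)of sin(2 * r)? 2/(z^2 + 4)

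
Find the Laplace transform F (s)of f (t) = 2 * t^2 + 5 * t 4/s^3 + 5/s^2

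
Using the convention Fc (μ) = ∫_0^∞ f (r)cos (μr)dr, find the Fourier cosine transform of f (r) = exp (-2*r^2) sqrt (2)*sqrt (pi)*exp (-μ^2/8)/4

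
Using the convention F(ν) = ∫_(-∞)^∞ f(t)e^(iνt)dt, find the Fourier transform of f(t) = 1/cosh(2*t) pi/(2*cosh(pi*ν/4))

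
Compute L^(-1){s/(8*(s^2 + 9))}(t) cos(3*t)/8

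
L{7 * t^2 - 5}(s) 14/s^3 - 5/s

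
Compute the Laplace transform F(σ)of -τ -1/σ^2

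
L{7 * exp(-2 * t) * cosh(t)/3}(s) 7 * (s + 2)/(3 * ((s + 2)^2-1))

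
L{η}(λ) λ^(-2)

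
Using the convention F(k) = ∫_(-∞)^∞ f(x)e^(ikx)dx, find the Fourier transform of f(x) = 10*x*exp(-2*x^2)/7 5*sqrt(2)*I*sqrt(pi)*k*exp(-k^2/8)/28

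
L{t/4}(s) 1/(4*s^2)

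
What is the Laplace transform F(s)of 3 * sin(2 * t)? 6/(s^2 + 4)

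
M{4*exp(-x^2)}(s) 2*gamma(s/2)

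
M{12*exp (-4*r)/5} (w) 12*gamma (w)/ (5*2^ (2*w))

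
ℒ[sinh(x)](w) 1/(w^2 - 1)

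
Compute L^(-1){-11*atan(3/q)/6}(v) -11*sin(3*v)/(6*v)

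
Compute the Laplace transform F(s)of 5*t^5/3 200/s^6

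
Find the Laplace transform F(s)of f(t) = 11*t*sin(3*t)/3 22*s/(s^2 + 9)^2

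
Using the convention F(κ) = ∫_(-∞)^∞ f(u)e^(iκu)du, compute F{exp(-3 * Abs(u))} 6/(κ^2 + 9)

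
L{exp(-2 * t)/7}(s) 1/(7 * (s + 2))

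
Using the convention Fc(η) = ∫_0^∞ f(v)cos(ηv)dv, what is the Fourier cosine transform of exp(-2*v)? 2/(η^2 + 4)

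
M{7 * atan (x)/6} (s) -7 * pi * sec (pi * s/2)/ (12 * s)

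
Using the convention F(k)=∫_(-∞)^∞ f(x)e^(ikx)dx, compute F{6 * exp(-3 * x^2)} 2 * sqrt(3) * sqrt(pi) * exp(-k^2/12)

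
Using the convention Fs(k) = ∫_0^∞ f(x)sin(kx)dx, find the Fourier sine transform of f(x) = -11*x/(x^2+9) -11*pi*exp(-3*k)/2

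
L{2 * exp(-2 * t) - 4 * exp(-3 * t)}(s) 2/(s + 2) - 4/(s + 3)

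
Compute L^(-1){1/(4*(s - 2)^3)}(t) t^2*exp(2*t)/8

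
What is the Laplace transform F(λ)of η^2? 2/λ^3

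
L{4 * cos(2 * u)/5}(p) 4 * p/(5 * (p^2 + 4))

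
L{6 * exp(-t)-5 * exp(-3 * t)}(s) 6/(s + 1)-5/(s + 3)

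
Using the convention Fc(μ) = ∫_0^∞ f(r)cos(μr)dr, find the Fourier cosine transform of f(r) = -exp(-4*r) -4/(μ^2+16)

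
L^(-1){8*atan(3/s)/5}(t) 8*sin(3*t)/(5*t)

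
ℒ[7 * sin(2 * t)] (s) 14/(s^2 + 4)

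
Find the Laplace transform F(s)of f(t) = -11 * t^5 -1320/s^6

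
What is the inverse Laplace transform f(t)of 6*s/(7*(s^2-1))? 6*cosh(t)/7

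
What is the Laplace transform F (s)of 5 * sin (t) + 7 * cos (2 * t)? 7 * s/ (s^2 + 4) + 5/ (s^2 + 1)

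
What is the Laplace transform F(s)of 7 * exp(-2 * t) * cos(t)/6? 7 * (s + 2)/(6 * ((s + 2)^2 + 1))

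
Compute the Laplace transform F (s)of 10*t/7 10/ (7*s^2)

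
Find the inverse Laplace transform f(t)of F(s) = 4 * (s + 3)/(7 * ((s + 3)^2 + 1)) 4 * exp(-3 * t) * cos(t)/7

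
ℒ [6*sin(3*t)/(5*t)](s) 6*atan(3/s)/5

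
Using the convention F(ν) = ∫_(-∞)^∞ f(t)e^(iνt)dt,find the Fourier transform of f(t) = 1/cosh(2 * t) pi/(2 * cosh(pi * ν/4))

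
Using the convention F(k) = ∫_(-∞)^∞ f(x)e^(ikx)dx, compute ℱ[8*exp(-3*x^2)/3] 8*sqrt(3)*sqrt(pi)*exp(-k^2/12)/9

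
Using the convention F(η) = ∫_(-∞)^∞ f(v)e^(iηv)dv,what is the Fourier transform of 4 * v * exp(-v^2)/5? 2 * I * sqrt(pi) * η * exp(-η^2/4)/5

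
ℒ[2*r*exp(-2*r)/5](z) 2/(5*(z + 2)^2)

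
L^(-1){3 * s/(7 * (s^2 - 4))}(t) 3 * cosh(2 * t)/7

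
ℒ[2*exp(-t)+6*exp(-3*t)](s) 6/(s+3)+2/(s+1)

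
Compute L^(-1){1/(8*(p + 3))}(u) exp(-3*u)/8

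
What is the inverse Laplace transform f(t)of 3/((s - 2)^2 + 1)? 3*exp(2*t)*sin(t)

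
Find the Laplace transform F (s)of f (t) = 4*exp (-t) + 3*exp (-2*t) 3/ (s + 2) + 4/ (s + 1)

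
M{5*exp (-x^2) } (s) 5*gamma (s/2) /2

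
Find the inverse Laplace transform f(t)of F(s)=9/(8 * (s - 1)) 9 * exp(t)/8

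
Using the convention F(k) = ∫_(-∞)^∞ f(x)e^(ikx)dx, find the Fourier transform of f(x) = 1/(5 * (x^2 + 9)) pi * exp(-3 * Abs(k))/15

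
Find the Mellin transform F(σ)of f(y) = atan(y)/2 -pi * sec(pi * σ/2)/(4 * σ)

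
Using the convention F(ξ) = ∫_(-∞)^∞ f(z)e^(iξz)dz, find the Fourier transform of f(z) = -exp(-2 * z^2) -sqrt(2) * sqrt(pi) * exp(-ξ^2/8)/2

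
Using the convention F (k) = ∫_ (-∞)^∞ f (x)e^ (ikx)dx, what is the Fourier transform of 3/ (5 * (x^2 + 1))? 3 * pi * exp (-Abs (k))/5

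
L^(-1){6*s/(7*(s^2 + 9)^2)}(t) t*sin(3*t)/7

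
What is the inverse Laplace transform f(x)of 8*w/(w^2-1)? 8*cosh(x)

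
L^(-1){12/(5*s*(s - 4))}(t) 6*exp(2*t)*sinh(2*t)/5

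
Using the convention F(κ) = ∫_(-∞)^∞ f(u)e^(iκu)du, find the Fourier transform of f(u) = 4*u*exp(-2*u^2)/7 sqrt(2)*I*sqrt(pi)*κ*exp(-κ^2/8)/14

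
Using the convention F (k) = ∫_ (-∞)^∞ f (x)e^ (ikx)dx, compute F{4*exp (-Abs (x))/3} 8/ (3*(k^2 + 1))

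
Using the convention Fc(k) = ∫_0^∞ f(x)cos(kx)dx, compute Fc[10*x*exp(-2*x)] 10*(4 - k^2)/(k^2 + 4)^2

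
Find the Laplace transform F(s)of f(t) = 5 5/s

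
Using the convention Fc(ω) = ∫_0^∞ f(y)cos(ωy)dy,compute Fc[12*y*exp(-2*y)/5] 12*(4 - ω^2)/(5*(ω^2 + 4)^2)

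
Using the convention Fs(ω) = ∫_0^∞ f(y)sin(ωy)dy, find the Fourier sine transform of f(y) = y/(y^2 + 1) pi*exp(-ω)/2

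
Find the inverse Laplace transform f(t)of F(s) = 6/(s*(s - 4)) 3*exp(2*t)*sinh(2*t)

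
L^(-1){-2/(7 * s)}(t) -2/7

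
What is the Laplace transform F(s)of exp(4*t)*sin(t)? 1/((s - 4)^2+1)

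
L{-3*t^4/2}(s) -36/s^5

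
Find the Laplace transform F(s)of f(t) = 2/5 2/(5*s)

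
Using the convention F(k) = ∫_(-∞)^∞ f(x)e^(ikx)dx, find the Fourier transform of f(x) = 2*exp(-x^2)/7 2*sqrt(pi)*exp(-k^2/4)/7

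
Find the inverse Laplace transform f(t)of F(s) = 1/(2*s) 1/2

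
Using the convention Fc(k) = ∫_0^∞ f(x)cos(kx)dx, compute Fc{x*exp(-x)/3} (1 - k^2)/(3*(k^2 + 1)^2)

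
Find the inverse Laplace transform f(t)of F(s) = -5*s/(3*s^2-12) -5*cosh(2*t)/3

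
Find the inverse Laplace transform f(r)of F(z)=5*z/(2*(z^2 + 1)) 5*cos(r)/2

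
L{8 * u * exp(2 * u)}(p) 8/(p - 2)^2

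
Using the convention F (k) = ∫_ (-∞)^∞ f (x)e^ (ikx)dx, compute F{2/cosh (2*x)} pi/cosh (pi*k/4)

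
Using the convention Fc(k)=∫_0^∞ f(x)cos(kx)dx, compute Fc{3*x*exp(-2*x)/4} 3*(4 - k^2)/(4*(k^2 + 4)^2)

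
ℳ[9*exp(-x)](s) 9*gamma(s)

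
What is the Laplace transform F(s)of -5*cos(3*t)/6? -5*s/(6*s^2 + 54)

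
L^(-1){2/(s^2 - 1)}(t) 2*sinh(t)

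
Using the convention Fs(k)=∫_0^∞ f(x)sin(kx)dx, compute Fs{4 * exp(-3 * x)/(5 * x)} 4 * atan(k/3)/5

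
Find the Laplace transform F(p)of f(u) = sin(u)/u atan(1/p)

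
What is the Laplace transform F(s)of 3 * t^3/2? 9/s^4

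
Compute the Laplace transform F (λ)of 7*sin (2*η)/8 7/ (4*(λ^2+4))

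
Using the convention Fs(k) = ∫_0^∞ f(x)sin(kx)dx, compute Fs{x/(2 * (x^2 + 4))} pi * exp(-2 * k)/4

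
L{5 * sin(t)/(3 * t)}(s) 5 * atan(1/s)/3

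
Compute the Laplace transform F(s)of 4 4/s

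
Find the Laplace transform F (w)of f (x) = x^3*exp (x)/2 3/ (w - 1)^4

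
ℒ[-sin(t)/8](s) -1/(8*s^2+8)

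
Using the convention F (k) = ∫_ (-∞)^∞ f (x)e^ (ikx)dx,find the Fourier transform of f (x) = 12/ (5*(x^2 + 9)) 4*pi*exp (-3*Abs (k))/5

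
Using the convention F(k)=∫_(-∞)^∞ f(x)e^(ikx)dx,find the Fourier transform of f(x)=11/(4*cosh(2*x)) 11*pi/(8*cosh(pi*k/4))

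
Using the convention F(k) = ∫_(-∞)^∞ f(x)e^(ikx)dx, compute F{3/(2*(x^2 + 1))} 3*pi*exp(-Abs(k))/2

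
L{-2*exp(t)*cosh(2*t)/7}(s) 2*(1 - s)/(7*((s - 1)^2 - 4))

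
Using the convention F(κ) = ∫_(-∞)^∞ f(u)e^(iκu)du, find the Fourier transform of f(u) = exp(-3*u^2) sqrt(3)*sqrt(pi)*exp(-κ^2/12)/3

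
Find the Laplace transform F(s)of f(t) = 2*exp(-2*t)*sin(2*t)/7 4/(7*((s + 2)^2 + 4))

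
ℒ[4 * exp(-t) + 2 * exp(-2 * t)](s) 2/(s + 2) + 4/(s + 1)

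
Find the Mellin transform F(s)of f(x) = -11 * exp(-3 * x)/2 -11 * gamma(s)/(2 * 3^s)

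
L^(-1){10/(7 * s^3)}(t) 5 * t^2/7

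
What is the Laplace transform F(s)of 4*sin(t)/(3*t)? 4*atan(1/s)/3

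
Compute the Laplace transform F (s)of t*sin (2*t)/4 s/ (s^2 + 4)^2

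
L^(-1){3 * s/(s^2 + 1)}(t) 3 * cos(t)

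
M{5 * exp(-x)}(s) 5 * gamma(s)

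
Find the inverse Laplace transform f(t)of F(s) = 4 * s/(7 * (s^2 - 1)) 4 * cosh(t)/7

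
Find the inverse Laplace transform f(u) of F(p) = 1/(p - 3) exp(3 * u) 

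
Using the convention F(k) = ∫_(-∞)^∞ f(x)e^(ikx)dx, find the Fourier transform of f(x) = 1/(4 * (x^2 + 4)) pi * exp(-2 * Abs(k))/8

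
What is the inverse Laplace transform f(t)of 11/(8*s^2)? 11*t/8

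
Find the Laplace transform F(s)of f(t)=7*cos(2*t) 7*s/(s^2 + 4)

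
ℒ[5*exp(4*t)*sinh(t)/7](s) 5/(7*((s - 4)^2 - 1))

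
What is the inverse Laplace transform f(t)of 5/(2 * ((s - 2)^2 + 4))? 5 * exp(2 * t) * sin(2 * t)/4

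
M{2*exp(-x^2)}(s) gamma(s/2)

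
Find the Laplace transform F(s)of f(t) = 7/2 7/(2*s)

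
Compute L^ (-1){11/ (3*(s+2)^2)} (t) 11*t*exp (-2*t)/3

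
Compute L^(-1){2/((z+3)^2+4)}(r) exp(-3*r)*sin(2*r)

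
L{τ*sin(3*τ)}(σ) 6*σ/(σ^2 + 9)^2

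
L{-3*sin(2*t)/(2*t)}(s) -3*atan(2/s)/2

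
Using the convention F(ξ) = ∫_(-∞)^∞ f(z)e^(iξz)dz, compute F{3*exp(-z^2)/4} 3*sqrt(pi)*exp(-ξ^2/4)/4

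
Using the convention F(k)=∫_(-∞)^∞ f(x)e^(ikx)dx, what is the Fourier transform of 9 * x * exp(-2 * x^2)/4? 9 * sqrt(2) * I * sqrt(pi) * k * exp(-k^2/8)/32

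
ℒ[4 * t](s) 4/s^2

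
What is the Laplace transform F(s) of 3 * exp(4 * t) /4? 3/(4 * (s - 4) ) 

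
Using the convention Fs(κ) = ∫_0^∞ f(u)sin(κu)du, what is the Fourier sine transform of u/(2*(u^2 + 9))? pi*exp(-3*κ)/4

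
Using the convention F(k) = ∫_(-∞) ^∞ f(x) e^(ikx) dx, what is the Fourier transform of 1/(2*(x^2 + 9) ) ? pi*exp(-3*Abs(k) ) /6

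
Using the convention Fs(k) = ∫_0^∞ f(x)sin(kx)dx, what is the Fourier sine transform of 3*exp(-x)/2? 3*k/(2*(k^2 + 1))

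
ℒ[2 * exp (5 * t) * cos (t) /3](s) 2 * (s - 5) / (3 * ( (s - 5) ^2 + 1) ) 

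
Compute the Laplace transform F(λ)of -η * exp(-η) -1/(λ + 1)^2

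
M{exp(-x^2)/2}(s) gamma(s/2)/4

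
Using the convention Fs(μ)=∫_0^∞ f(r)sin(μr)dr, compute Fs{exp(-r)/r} atan(μ)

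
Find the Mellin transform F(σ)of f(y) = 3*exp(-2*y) 3*gamma(σ)/2^σ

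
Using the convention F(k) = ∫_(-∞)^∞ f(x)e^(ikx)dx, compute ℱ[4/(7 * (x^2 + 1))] 4 * pi * exp(-Abs(k))/7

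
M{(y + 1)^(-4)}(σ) gamma(σ)*gamma(4 - σ)/6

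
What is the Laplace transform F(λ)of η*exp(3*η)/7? 1/(7*(λ - 3)^2)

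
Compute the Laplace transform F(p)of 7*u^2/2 7/p^3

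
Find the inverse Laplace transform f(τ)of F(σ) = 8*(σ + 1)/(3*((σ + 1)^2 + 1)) 8*exp(-τ)*cos(τ)/3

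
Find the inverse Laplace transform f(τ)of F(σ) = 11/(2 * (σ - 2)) 11 * exp(2 * τ)/2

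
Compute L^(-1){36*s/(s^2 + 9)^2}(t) 6*t*sin(3*t)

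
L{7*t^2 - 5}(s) 14/s^3 - 5/s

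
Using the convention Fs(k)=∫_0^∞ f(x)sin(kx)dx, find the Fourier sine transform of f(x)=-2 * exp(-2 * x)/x -2 * atan(k/2)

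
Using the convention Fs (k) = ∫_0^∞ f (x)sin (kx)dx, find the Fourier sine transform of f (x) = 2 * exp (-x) 2 * k/ (k^2 + 1)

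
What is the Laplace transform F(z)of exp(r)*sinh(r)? 1/(z*(z - 2))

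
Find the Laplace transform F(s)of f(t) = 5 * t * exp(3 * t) 5/(s - 3)^2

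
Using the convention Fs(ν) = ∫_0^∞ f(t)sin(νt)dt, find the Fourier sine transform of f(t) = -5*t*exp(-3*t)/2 -15*ν/(ν^2 + 9)^2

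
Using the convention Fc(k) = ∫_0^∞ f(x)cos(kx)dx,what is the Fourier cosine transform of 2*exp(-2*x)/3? 4/(3*(k^2 + 4))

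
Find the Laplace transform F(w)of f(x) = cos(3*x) w/(w^2 + 9)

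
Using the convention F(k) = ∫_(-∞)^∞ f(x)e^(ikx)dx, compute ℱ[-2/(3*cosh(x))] -2*pi/(3*cosh(pi*k/2))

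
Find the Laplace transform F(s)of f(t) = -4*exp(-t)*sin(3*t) -12/((s+1)^2+9)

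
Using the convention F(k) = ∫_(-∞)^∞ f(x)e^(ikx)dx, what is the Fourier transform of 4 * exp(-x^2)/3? 4 * sqrt(pi) * exp(-k^2/4)/3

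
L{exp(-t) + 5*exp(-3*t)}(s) 5/(s + 3) + 1/(s + 1)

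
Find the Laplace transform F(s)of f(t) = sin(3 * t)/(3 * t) atan(3/s)/3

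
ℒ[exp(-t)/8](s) 1/(8*(s + 1))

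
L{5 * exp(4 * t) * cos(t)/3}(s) 5 * (s - 4)/(3 * ((s - 4)^2 + 1))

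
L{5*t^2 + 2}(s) 10/s^3 + 2/s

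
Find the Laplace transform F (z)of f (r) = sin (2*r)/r atan (2/z)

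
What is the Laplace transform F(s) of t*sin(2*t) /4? s/(s^2 + 4) ^2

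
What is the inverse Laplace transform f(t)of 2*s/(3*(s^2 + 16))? 2*cos(4*t)/3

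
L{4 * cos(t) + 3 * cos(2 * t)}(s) 4 * s/(s^2 + 1) + 3 * s/(s^2 + 4)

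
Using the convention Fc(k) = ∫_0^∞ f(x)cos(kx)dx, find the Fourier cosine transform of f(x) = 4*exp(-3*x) 12/(k^2 + 9)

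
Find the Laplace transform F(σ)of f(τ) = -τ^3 -6/σ^4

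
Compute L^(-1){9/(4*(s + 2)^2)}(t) 9*t*exp(-2*t)/4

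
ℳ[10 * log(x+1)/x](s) -10 * pi * csc(pi * s)/(s - 1)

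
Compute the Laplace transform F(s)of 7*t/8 7/(8*s^2)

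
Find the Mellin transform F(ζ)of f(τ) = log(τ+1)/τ -pi * csc(pi * ζ)/(ζ - 1)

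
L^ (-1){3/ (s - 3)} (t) 3*exp (3*t)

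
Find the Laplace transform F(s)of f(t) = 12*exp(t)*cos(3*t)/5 12*(s - 1)/(5*((s - 1)^2 + 9))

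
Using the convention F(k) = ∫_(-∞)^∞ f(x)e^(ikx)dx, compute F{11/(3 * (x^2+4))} 11 * pi * exp(-2 * Abs(k))/6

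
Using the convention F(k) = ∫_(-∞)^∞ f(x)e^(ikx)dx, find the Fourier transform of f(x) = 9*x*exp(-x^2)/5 9*I*sqrt(pi)*k*exp(-k^2/4)/10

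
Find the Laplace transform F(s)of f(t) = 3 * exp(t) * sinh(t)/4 3/(4 * s * (s - 2))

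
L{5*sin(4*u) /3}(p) 20/(3*(p^2 + 16) ) 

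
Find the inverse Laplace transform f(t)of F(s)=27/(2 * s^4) 9 * t^3/4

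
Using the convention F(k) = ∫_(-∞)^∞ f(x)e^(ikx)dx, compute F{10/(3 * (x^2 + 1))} 10 * pi * exp(-Abs(k))/3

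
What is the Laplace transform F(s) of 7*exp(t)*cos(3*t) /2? 7*(s - 1) /(2*((s - 1) ^2 + 9) ) 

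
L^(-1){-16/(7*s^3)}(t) -8*t^2/7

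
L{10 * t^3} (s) 60/s^4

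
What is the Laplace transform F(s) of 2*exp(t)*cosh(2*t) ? 2*(s - 1) /((s - 1) ^2-4) 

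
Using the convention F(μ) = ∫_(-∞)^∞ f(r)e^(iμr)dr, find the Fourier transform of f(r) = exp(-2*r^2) sqrt(2)*sqrt(pi)*exp(-μ^2/8)/2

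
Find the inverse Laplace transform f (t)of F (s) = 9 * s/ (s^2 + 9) 9 * cos (3 * t)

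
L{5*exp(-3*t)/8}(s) 5/(8*(s+3))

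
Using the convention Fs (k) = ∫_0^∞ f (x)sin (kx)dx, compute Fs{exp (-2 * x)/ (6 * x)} atan (k/2)/6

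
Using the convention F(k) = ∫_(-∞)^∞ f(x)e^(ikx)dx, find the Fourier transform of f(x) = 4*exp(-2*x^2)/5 2*sqrt(2)*sqrt(pi)*exp(-k^2/8)/5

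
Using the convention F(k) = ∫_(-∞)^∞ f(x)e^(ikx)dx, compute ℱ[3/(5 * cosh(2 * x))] 3 * pi/(10 * cosh(pi * k/4))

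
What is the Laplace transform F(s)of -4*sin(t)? -4/(s^2 + 1)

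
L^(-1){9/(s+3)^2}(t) 9*t*exp(-3*t)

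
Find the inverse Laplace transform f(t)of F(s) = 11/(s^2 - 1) 11 * sinh(t)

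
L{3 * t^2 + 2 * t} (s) 2/s^2 + 6/s^3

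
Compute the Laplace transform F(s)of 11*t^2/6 11/(3*s^3)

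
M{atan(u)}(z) -pi * sec(pi * z/2)/(2 * z)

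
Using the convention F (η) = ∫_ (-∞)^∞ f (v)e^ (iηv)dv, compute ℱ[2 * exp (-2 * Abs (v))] 8/ (η^2 + 4)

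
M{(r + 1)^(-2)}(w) (-pi*w + pi)/sin(pi*w)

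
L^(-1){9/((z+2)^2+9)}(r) 3*exp(-2*r)*sin(3*r)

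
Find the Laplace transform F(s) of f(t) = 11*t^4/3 88/s^5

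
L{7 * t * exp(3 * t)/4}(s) 7/(4 * (s - 3)^2)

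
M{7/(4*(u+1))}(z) 7*pi*csc(pi*z)/4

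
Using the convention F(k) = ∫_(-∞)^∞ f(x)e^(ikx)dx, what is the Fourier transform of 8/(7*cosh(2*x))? 4*pi/(7*cosh(pi*k/4))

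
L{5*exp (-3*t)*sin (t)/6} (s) 5/ (6*( (s+3)^2+1))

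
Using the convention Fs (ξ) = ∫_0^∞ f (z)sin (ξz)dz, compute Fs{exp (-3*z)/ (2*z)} atan (ξ/3)/2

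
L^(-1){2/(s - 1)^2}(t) 2 * t * exp(t)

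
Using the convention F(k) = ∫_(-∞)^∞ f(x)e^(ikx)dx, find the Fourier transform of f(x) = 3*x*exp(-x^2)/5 3*I*sqrt(pi)*k*exp(-k^2/4)/10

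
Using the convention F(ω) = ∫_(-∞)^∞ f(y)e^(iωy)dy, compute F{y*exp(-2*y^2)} sqrt(2)*I*sqrt(pi)*ω*exp(-ω^2/8)/8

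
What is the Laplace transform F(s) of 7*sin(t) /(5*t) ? 7*atan(1/s) /5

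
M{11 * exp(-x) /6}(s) 11 * gamma(s) /6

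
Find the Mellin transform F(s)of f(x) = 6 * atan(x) -3 * pi * sec(pi * s/2)/s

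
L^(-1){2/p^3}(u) u^2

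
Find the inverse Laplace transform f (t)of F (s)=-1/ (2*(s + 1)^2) -t*exp (-t)/2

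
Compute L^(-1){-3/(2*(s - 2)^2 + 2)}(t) -3*exp(2*t)*sin(t)/2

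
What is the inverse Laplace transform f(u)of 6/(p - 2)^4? u^3*exp(2*u)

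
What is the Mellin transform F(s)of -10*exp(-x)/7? -10*gamma(s)/7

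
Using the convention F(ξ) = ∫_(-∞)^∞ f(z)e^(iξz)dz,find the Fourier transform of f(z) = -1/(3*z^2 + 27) -pi*exp(-3*Abs(ξ))/9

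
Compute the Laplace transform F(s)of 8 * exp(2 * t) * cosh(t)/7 8 * (s - 2)/(7 * ((s - 2)^2 - 1))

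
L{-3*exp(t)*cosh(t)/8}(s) 3*(1 - s)/(8*s*(s - 2))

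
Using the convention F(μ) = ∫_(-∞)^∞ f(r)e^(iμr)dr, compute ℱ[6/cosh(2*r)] 3*pi/cosh(pi*μ/4)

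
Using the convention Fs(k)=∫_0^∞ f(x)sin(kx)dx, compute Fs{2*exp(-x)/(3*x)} 2*atan(k)/3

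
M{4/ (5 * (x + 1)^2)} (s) -4 * pi * (s - 1)/ (5 * sin (pi * s))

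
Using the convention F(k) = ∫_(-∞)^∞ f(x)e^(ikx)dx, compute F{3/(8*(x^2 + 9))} pi*exp(-3*Abs(k))/8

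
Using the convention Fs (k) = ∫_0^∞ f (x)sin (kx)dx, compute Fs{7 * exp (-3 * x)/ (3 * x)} 7 * atan (k/3)/3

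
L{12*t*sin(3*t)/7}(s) 72*s/(7*(s^2 + 9)^2)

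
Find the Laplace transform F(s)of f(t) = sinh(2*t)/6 1/(3*(s^2 - 4))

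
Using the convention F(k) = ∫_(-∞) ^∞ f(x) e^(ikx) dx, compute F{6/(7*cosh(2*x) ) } 3*pi/(7*cosh(pi*k/4) ) 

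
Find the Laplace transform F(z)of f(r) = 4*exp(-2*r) 4/(z + 2)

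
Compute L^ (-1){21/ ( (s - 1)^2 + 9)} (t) 7*exp (t)*sin (3*t)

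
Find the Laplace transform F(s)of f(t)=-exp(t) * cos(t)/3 (1 - s)/(3 * ((s - 1)^2 + 1))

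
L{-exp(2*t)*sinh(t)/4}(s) -1/(4*(s - 2)^2 - 4)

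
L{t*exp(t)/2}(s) 1/(2*(s - 1)^2)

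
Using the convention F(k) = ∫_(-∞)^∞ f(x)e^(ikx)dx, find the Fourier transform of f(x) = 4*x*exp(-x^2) 2*I*sqrt(pi)*k*exp(-k^2/4)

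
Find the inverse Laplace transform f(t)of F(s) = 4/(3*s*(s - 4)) 2*exp(2*t)*sinh(2*t)/3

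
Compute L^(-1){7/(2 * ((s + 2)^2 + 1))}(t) 7 * exp(-2 * t) * sin(t)/2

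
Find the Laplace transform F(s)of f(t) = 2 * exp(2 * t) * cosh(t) 2 * (s - 2)/((s - 2)^2 - 1)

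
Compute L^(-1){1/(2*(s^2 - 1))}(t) sinh(t)/2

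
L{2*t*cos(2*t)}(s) 2*(s^2 - 4)/(s^2+4)^2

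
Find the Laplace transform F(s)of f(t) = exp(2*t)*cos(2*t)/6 (s - 2)/(6*((s - 2)^2 + 4))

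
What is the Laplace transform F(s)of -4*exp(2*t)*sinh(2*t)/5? -8/(5*s*(s - 4))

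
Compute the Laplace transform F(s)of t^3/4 3/(2 * s^4)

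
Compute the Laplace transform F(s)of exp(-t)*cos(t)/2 (s + 1)/(2*((s + 1)^2 + 1))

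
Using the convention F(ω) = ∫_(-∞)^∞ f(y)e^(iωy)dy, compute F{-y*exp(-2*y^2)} -sqrt(2)*I*sqrt(pi)*ω*exp(-ω^2/8)/8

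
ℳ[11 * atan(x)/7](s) -11 * pi * sec(pi * s/2)/(14 * s)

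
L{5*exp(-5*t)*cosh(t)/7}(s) 5*(s + 5)/(7*((s + 5)^2 - 1))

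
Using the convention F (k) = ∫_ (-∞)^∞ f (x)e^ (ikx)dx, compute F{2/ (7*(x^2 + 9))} 2*pi*exp (-3*Abs (k))/21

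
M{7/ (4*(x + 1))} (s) 7*pi*csc (pi*s)/4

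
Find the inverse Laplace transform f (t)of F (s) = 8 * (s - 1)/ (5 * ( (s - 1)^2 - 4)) 8 * exp (t) * cosh (2 * t)/5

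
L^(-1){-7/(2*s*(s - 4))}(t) -7*exp(2*t)*sinh(2*t)/4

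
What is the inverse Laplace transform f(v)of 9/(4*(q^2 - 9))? 3*sinh(3*v)/4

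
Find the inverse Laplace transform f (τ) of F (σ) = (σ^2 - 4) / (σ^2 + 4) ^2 τ * cos (2 * τ) 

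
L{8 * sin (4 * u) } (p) 32/ (p^2 + 16) 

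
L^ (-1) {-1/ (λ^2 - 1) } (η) -sinh (η) 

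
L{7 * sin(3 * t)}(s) 21/(s^2 + 9)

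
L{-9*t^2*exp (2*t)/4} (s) -9/ (2*(s - 2)^3)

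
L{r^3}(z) 6/z^4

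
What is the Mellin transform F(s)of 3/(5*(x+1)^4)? gamma(s)*gamma(4 - s)/10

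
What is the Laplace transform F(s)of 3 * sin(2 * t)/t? 3 * atan(2/s)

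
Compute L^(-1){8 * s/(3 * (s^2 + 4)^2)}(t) 2 * t * sin(2 * t)/3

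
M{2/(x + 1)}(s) 2*pi*csc(pi*s)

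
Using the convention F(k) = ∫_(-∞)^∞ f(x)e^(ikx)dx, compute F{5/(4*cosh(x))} 5*pi/(4*cosh(pi*k/2))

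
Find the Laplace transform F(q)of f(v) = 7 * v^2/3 14/(3 * q^3)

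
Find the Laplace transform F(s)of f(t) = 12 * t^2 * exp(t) 24/(s - 1)^3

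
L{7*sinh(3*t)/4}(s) 21/(4*(s^2 - 9))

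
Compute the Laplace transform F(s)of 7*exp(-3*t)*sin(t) 7/((s+3)^2+1)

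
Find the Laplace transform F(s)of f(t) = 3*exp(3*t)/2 3/(2*(s - 3))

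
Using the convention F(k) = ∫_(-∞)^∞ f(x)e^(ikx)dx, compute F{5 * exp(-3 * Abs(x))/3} 10/(k^2 + 9)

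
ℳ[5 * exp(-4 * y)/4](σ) 5 * gamma(σ)/(4 * 2^(2 * σ))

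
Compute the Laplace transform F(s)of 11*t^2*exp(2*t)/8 11/(4*(s - 2)^3)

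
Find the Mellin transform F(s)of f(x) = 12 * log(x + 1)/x -12 * pi * csc(pi * s)/(s - 1)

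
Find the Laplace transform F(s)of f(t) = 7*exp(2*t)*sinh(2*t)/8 7/(4*s*(s - 4))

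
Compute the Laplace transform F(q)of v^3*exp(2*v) 6/(q - 2)^4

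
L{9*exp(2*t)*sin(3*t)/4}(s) 27/(4*((s - 2)^2 + 9))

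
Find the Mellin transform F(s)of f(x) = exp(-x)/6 gamma(s)/6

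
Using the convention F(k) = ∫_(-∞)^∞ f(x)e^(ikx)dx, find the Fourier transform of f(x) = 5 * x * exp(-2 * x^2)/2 5 * sqrt(2) * I * sqrt(pi) * k * exp(-k^2/8)/16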